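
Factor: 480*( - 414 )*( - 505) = 2^6*3^3*5^2*23^1 * 101^1 = 100353600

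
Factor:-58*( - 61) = 2^1*29^1 * 61^1 = 3538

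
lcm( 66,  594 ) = 594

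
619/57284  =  619/57284 = 0.01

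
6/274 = 3/137 = 0.02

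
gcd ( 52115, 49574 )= 7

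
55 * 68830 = 3785650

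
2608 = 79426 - 76818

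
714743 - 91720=623023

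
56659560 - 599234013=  - 542574453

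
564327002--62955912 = 627282914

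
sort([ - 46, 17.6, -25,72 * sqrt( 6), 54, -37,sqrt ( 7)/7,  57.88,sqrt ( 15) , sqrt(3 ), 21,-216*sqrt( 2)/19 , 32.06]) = [-46, - 37, - 25,-216 * sqrt( 2)/19,sqrt( 7 )/7, sqrt( 3), sqrt( 15 ), 17.6, 21, 32.06, 54,57.88, 72*sqrt(6)]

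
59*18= 1062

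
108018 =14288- - 93730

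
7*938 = 6566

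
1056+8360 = 9416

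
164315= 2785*59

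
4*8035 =32140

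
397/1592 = 397/1592 =0.25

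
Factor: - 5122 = -2^1  *  13^1*197^1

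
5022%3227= 1795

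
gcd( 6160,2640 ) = 880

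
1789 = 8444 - 6655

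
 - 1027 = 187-1214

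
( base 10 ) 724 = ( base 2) 1011010100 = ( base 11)5A9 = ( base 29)OS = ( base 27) qm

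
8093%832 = 605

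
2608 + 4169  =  6777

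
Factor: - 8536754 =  - 2^1*17^1*  251081^1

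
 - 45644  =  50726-96370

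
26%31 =26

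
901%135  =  91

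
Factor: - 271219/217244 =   -  2^( - 2)* 13^1 * 31^1*673^1 * 54311^(-1)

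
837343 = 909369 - 72026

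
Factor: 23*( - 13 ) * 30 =-8970 = - 2^1*3^1*5^1*13^1*23^1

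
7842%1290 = 102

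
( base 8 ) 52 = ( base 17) 28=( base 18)26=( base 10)42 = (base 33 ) 19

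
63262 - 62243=1019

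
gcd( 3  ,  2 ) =1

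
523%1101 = 523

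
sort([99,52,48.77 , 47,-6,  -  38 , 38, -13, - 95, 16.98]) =[ - 95,  -  38, - 13, - 6, 16.98, 38,47, 48.77,52, 99]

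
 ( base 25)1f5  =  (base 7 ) 2634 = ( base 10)1005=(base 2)1111101101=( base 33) uf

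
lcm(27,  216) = 216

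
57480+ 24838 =82318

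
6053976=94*64404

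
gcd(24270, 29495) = 5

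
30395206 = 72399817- 42004611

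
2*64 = 128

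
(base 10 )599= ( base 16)257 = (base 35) h4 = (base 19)1ca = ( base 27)m5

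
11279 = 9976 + 1303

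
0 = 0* 3264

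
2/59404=1/29702 = 0.00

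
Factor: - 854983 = -83^1*10301^1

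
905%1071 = 905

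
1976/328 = 247/41  =  6.02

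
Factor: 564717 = 3^1 *29^1*6491^1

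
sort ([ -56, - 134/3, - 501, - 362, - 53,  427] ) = [ - 501, - 362, - 56, - 53 , - 134/3, 427]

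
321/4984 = 321/4984 = 0.06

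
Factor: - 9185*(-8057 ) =5^1*7^1*11^1*167^1*1151^1 = 74003545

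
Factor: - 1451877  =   - 3^1*7^1 * 47^1*1471^1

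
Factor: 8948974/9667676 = 4474487/4833838 = 2^( - 1)*457^1*521^(- 1 )*4639^( - 1)*9791^1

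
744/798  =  124/133 = 0.93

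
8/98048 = 1/12256 = 0.00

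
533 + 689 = 1222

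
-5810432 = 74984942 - 80795374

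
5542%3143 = 2399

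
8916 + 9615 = 18531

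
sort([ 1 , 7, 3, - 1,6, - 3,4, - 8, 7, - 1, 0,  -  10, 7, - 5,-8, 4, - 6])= [-10 ,  -  8, -8,-6,  -  5,  -  3, - 1, - 1,0,1, 3, 4, 4,6,  7, 7, 7]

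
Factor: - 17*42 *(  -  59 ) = 2^1*3^1*7^1*17^1*59^1 = 42126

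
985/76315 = 197/15263 = 0.01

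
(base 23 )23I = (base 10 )1145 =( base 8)2171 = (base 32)13P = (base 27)1fb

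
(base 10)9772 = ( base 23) IAK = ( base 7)40330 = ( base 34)8FE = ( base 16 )262c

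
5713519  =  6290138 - 576619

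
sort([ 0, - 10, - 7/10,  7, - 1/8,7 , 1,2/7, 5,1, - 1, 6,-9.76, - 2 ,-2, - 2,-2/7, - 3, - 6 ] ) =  [-10,  -  9.76,-6,- 3,  -  2, - 2, - 2, - 1, - 7/10, - 2/7  , - 1/8,0,2/7 , 1, 1, 5,6,  7, 7]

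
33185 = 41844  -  8659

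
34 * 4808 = 163472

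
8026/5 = 8026/5 = 1605.20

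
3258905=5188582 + -1929677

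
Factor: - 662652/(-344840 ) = 2^( - 1 )*3^2*5^( - 1)*  37^( - 1 )*79^1 = 711/370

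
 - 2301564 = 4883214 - 7184778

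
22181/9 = 2464 + 5/9 = 2464.56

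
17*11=187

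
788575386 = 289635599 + 498939787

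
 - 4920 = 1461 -6381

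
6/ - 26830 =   -  1  +  13412/13415 = - 0.00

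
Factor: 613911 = 3^1*43^1*4759^1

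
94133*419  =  39441727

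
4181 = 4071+110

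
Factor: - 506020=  - 2^2*5^1*25301^1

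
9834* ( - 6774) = - 66615516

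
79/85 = 79/85 = 0.93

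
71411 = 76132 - 4721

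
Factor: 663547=663547^1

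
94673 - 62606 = 32067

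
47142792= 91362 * 516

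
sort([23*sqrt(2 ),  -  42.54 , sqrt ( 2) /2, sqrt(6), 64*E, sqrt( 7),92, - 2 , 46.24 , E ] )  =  [-42.54,  -  2,sqrt( 2)/2, sqrt( 6 ), sqrt( 7),E, 23*sqrt(2), 46.24, 92,64*E ]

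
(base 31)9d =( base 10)292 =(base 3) 101211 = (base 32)94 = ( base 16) 124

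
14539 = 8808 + 5731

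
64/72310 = 32/36155= 0.00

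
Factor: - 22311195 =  - 3^1*5^1*43^1*34591^1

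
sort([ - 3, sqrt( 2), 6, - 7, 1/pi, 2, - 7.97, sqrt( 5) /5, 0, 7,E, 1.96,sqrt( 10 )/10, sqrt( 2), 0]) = [ - 7.97, - 7, - 3, 0,0 , sqrt( 10)/10,  1/pi,  sqrt(  5 )/5,sqrt( 2 ), sqrt(2), 1.96,2,  E, 6, 7 ] 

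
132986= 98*1357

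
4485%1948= 589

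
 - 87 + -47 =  - 134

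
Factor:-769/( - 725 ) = 5^ (-2 )*29^( - 1)*769^1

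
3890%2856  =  1034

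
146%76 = 70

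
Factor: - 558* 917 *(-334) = 170903124= 2^2 * 3^2 * 7^1*31^1*131^1 * 167^1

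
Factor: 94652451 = 3^2*1097^1*9587^1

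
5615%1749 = 368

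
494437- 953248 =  - 458811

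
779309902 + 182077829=961387731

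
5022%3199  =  1823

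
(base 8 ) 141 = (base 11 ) 89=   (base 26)3J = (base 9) 117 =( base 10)97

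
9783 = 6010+3773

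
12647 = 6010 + 6637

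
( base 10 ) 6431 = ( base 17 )1545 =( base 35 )58Q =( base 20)G1B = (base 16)191f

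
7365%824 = 773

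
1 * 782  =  782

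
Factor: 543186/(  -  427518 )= - 13^( - 1 )*29^( - 1) * 479^1 = - 479/377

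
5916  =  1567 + 4349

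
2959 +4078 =7037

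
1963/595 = 1963/595 = 3.30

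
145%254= 145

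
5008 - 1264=3744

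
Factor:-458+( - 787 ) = - 1245= -3^1*5^1* 83^1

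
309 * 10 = 3090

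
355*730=259150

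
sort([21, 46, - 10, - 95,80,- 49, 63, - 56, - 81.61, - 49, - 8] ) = [-95, - 81.61,-56,-49,-49, - 10, - 8, 21, 46 , 63, 80 ] 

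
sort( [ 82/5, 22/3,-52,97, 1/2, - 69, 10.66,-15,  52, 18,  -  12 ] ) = [ - 69, - 52,-15, - 12,1/2, 22/3, 10.66, 82/5, 18,52, 97 ] 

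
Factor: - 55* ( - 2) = 110 = 2^1*5^1*11^1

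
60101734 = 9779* 6146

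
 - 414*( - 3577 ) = 1480878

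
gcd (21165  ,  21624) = 51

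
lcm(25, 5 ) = 25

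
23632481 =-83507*( - 283)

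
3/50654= 3/50654 =0.00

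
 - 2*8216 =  - 16432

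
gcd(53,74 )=1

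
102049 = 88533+13516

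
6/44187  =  2/14729 = 0.00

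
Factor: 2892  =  2^2*3^1 * 241^1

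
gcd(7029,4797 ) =9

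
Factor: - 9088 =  - 2^7*71^1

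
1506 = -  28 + 1534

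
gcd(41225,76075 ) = 425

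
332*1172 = 389104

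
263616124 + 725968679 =989584803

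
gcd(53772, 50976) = 12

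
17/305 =17/305= 0.06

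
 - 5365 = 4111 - 9476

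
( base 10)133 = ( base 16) 85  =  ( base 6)341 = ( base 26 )53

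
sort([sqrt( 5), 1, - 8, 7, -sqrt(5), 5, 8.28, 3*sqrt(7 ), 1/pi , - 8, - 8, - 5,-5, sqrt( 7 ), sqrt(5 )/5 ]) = [ - 8,  -  8, - 8, - 5, - 5, - sqrt (5),1/pi, sqrt(5 )/5, 1, sqrt( 5 ),sqrt( 7), 5, 7, 3*sqrt (7), 8.28 ] 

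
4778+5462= 10240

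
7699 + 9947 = 17646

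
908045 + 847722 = 1755767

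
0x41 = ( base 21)32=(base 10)65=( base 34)1v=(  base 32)21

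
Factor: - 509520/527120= - 579/599 = -3^1*193^1*599^(  -  1 )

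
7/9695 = 1/1385 = 0.00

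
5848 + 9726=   15574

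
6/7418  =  3/3709=0.00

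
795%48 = 27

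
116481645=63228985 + 53252660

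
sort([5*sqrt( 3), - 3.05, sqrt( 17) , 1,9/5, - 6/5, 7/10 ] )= [ - 3.05, - 6/5,7/10,1, 9/5,  sqrt( 17), 5*sqrt( 3) ]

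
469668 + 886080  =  1355748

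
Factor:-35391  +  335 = - 2^4*7^1*313^1 = - 35056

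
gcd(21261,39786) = 57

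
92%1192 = 92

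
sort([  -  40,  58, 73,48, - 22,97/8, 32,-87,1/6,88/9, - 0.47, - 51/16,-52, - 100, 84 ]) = [-100,- 87, - 52,-40, - 22, - 51/16,  -  0.47,1/6, 88/9 , 97/8,32, 48,58,73,84 ]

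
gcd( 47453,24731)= 7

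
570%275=20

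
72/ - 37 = -2+ 2/37 = - 1.95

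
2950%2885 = 65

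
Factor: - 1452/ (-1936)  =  3/4 = 2^ ( - 2)*3^1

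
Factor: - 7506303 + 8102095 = 595792=2^4*23^1 * 1619^1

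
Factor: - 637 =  - 7^2*13^1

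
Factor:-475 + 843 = 2^4*23^1 = 368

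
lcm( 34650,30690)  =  1074150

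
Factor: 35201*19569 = 3^1 * 11^1 * 593^1 * 35201^1  =  688848369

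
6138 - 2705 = 3433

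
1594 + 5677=7271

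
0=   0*4496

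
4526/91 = 49+ 67/91 = 49.74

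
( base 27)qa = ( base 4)23020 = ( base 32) m8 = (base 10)712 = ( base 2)1011001000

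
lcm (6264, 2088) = 6264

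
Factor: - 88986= - 2^1*3^1 * 14831^1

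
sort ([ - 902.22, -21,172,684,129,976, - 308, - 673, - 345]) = [ - 902.22, - 673, -345, - 308, - 21,129,172,684,976]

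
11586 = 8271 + 3315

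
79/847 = 79/847 = 0.09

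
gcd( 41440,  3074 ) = 2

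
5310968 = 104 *51067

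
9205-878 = 8327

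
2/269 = 2/269 = 0.01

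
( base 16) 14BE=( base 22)AL8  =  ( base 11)3A98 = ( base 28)6li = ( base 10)5310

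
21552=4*5388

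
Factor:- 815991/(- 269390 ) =2^( - 1)*3^1*5^( -1 ) * 31^ (  -  1 )*313^1 = 939/310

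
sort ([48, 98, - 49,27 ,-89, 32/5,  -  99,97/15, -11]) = [ - 99, - 89,-49,- 11, 32/5,  97/15,  27, 48, 98] 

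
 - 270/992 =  - 1+361/496  =  - 0.27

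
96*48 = 4608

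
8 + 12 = 20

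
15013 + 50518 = 65531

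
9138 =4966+4172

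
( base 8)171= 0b1111001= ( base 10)121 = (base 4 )1321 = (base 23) 56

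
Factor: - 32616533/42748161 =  - 3^( - 1)* 911^1*35803^1*14249387^( - 1)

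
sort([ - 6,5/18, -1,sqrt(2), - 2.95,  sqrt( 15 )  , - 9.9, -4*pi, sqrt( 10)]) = [-4*pi, - 9.9,-6,-2.95, - 1, 5/18,sqrt(2 ), sqrt(10 ),sqrt(15) ] 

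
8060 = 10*806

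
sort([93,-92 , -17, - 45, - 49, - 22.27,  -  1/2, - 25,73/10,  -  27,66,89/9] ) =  [- 92, - 49,-45,- 27, - 25, - 22.27,  -  17, - 1/2, 73/10,89/9,66, 93] 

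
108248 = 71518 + 36730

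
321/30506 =321/30506 = 0.01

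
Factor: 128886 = 2^1*3^1*21481^1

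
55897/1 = 55897 = 55897.00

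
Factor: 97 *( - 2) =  - 2^1*97^1 = - 194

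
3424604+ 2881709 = 6306313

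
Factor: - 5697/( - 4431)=9/7 = 3^2*7^( - 1) 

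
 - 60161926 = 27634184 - 87796110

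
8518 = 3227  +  5291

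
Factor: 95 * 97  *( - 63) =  - 3^2*5^1 * 7^1*19^1*97^1  =  - 580545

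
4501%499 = 10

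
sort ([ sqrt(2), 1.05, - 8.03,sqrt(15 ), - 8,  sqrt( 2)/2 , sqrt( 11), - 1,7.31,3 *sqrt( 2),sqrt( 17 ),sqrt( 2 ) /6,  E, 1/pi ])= [-8.03, - 8, - 1,sqrt( 2) /6,1/pi, sqrt( 2) /2, 1.05, sqrt(2),E,sqrt(11), sqrt(15),sqrt(17),3 * sqrt( 2),7.31]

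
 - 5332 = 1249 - 6581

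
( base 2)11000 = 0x18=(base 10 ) 24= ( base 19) 15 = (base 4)120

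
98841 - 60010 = 38831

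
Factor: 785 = 5^1 *157^1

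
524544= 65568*8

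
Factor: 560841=3^1*186947^1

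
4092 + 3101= 7193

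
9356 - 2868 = 6488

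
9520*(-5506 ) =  - 52417120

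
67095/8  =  8386+ 7/8   =  8386.88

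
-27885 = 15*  ( - 1859 ) 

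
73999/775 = 95+ 374/775=95.48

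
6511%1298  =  21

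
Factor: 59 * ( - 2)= - 2^1*59^1=- 118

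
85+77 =162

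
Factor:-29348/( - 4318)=2^1*11^1 * 17^( - 1)*23^1*29^1*127^( - 1) = 14674/2159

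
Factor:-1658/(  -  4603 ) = 2^1*829^1*4603^( - 1)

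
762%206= 144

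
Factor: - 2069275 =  - 5^2 * 13^1*6367^1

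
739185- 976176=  - 236991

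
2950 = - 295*( - 10)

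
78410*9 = 705690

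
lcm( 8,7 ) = 56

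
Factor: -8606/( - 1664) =2^(-6) * 331^1 = 331/64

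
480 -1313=-833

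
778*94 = 73132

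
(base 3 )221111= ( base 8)1260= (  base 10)688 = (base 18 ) 224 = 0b1010110000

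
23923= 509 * 47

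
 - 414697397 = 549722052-964419449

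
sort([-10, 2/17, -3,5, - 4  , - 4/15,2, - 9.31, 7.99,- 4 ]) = [ - 10,-9.31,-4, - 4,-3,-4/15, 2/17,2, 5,7.99]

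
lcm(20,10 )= 20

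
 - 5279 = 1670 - 6949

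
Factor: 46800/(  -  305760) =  - 15/98 = - 2^( - 1)  *3^1*5^1*7^( - 2)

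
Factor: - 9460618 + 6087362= - 3373256 = - 2^3*421657^1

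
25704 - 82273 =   -  56569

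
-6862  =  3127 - 9989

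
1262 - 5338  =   -4076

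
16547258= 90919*182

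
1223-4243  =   - 3020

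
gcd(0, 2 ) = 2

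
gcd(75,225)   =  75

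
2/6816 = 1/3408 = 0.00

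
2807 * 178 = 499646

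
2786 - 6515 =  - 3729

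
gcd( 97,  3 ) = 1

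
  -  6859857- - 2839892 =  - 4019965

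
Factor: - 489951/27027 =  - 3^(-1) * 7^1*13^ ( - 1)*101^1  =  - 707/39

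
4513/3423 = 1 + 1090/3423 = 1.32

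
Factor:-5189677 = - 5189677^1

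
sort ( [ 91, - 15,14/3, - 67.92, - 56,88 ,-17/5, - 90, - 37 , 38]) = [ - 90, - 67.92, - 56, - 37, - 15, - 17/5, 14/3, 38, 88, 91]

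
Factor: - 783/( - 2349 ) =1/3 = 3^ ( -1)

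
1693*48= 81264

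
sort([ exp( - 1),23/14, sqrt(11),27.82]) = [ exp( -1 ),23/14, sqrt( 11), 27.82]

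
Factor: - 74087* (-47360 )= 3508760320=2^8*5^1 * 13^1*37^1*41^1*139^1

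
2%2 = 0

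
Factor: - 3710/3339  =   - 10/9 =- 2^1*3^(-2)*5^1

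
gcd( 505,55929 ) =1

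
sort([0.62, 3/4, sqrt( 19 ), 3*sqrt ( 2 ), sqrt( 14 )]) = [0.62,3/4,sqrt( 14) , 3*sqrt( 2 ),sqrt(19)]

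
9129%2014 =1073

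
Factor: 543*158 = 85794 = 2^1*3^1*79^1*181^1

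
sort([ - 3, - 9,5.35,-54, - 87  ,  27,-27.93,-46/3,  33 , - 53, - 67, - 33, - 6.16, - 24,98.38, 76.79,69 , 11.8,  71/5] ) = [  -  87, - 67, -54,-53, - 33, - 27.93, - 24, - 46/3,-9 ,- 6.16, - 3,  5.35 , 11.8,71/5,27, 33 , 69 , 76.79,98.38 ] 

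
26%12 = 2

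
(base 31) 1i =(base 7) 100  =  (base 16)31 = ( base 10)49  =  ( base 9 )54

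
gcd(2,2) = 2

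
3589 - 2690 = 899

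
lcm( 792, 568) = 56232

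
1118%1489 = 1118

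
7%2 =1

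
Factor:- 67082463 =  - 3^2*7^1*1064801^1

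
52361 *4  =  209444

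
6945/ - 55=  - 1389/11 = - 126.27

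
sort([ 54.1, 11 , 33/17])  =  [ 33/17, 11, 54.1]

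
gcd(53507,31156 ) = 1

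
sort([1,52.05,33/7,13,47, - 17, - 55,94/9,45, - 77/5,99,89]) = [ - 55,-17,-77/5, 1,33/7,94/9,13,45,47,52.05, 89,99 ]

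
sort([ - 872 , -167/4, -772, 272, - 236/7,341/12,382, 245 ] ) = [ - 872, - 772,  -  167/4,  -  236/7,  341/12, 245,  272, 382]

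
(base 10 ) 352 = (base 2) 101100000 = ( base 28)cg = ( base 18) 11A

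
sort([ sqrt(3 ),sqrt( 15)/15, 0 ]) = [0,sqrt(15 ) /15 , sqrt(3 ) ] 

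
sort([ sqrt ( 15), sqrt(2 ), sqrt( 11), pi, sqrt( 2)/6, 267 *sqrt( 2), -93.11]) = [ - 93.11, sqrt(2 ) /6,  sqrt (2 ), pi, sqrt(11), sqrt(15),267*sqrt (2)]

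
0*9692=0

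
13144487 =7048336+6096151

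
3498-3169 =329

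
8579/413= 8579/413  =  20.77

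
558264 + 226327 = 784591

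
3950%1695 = 560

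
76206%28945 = 18316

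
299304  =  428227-128923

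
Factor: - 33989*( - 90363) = 3071348007=3^1*7^1*13^1 * 41^1*331^1*829^1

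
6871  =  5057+1814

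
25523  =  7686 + 17837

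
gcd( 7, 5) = 1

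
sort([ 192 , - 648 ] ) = [-648, 192] 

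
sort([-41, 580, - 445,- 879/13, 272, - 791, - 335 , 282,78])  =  [ -791, - 445 , - 335, - 879/13, - 41,  78, 272, 282,580]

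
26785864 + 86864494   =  113650358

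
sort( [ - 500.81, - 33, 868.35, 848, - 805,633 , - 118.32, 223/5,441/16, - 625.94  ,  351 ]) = [  -  805, - 625.94, - 500.81 , - 118.32, - 33,441/16,223/5,351, 633 , 848,868.35 ]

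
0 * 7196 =0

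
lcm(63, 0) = 0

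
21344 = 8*2668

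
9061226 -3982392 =5078834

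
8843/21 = 8843/21 = 421.10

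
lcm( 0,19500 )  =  0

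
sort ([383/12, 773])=[383/12,  773]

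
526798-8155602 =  - 7628804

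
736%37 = 33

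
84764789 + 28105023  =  112869812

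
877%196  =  93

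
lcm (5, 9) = 45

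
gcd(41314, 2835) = 7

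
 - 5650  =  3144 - 8794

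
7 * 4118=28826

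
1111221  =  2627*423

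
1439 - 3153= -1714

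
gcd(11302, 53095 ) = 1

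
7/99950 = 7/99950 = 0.00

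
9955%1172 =579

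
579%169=72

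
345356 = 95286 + 250070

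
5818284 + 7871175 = 13689459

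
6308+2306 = 8614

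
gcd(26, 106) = 2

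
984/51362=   492/25681 = 0.02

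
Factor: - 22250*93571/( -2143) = 2081954750/2143 =2^1*5^3*89^1*137^1 * 683^1*2143^ (  -  1)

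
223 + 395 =618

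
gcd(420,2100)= 420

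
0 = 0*( - 85) 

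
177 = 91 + 86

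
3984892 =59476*67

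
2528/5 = 2528/5= 505.60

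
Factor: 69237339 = 3^1*97^1 *237929^1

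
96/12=8=8.00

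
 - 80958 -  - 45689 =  - 35269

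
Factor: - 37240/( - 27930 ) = 4/3 = 2^2*3^(-1 )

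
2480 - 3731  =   - 1251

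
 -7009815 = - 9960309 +2950494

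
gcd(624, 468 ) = 156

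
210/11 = 19  +  1/11 = 19.09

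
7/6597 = 7/6597 = 0.00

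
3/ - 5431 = - 1 +5428/5431 =- 0.00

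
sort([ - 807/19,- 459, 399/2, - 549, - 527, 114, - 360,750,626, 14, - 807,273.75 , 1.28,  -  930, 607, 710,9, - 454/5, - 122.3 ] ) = [ - 930,- 807, - 549,-527,-459,  -  360, - 122.3,-454/5, - 807/19, 1.28,9, 14,114, 399/2, 273.75, 607, 626,710, 750 ]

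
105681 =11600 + 94081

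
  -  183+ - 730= - 913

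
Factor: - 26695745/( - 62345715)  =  3^(-1) * 17^( - 1 )*244493^ (-1)*5339149^1=5339149/12469143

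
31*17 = 527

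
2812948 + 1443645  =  4256593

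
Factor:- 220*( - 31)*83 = 566060= 2^2*5^1*11^1*31^1*83^1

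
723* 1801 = 1302123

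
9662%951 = 152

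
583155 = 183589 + 399566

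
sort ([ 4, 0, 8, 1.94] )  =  [ 0 , 1.94, 4, 8]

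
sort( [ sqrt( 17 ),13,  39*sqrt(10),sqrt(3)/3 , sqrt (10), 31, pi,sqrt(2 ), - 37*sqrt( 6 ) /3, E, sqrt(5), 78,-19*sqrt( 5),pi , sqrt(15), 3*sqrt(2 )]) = [ - 19*sqrt(5 ), - 37*sqrt( 6) /3, sqrt(3 ) /3, sqrt(2), sqrt(5),E, pi,pi, sqrt(10),sqrt( 15), sqrt(17),3*sqrt ( 2 ) , 13, 31, 78 , 39*sqrt(10)] 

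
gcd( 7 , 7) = 7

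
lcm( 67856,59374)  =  474992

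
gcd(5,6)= 1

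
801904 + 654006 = 1455910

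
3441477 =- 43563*(  -  79 )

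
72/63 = 1 + 1/7 = 1.14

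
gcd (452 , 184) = 4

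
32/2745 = 32/2745 = 0.01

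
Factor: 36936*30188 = 1115023968 = 2^5 * 3^5 *19^1*7547^1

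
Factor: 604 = 2^2*151^1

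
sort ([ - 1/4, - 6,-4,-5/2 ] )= [-6,-4,- 5/2,-1/4]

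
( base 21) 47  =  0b1011011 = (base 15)61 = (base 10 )91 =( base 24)3j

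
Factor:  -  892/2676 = - 3^( - 1 ) = - 1/3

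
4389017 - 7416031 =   -  3027014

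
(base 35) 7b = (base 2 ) 100000000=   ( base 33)7P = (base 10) 256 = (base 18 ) E4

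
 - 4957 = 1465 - 6422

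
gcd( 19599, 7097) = 47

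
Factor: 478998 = 2^1*3^2*13^1*23^1*89^1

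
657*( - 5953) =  - 3911121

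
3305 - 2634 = 671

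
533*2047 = 1091051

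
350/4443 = 350/4443= 0.08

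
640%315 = 10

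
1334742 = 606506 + 728236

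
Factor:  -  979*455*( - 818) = 364374010 = 2^1*5^1*7^1*11^1* 13^1*89^1*409^1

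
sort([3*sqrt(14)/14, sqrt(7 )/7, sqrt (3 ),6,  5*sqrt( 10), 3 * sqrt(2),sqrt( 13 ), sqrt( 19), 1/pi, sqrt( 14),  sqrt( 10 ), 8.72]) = [1/pi,  sqrt( 7 ) /7, 3*sqrt( 14 )/14, sqrt( 3),sqrt( 10 ),sqrt( 13),  sqrt( 14), 3*sqrt ( 2), sqrt( 19 ), 6, 8.72, 5*sqrt (10 ) ] 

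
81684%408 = 84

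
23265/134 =23265/134 = 173.62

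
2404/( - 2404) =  - 1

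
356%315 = 41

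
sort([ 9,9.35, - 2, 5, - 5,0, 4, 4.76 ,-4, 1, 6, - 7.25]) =[ - 7.25, - 5, - 4, - 2, 0,1,4,  4.76, 5, 6,9, 9.35]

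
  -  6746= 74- 6820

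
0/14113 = 0  =  0.00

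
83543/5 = 83543/5 = 16708.60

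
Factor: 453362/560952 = 2^( - 2 )*3^( - 3 ) * 7^( - 1 )*13^1*47^1 =611/756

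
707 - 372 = 335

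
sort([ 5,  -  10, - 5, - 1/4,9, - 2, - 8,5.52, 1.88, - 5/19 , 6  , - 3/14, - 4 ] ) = [-10, - 8, - 5,-4, - 2, - 5/19,-1/4, - 3/14, 1.88, 5,5.52,6,9]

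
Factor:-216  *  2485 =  - 536760=- 2^3*3^3*5^1*7^1 * 71^1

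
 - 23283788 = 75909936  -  99193724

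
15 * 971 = 14565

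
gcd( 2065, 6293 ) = 7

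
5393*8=43144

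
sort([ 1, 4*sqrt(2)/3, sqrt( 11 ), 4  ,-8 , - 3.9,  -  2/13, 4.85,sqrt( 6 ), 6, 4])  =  [-8, - 3.9, - 2/13 , 1, 4*sqrt( 2)/3  ,  sqrt(6 ) , sqrt ( 11),4, 4,  4.85, 6] 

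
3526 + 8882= 12408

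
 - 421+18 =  - 403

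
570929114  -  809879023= - 238949909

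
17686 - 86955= - 69269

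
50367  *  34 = 1712478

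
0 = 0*31588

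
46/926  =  23/463  =  0.05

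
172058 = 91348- - 80710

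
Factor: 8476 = 2^2*13^1*163^1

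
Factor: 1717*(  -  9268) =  - 15913156 =-2^2 * 7^1*17^1*101^1*331^1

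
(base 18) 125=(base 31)BO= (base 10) 365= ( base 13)221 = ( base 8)555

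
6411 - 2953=3458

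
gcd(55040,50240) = 320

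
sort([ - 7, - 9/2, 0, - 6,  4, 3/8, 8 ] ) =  [ - 7,-6, - 9/2, 0, 3/8, 4,8]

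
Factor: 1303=1303^1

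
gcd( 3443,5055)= 1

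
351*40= 14040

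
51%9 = 6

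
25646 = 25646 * 1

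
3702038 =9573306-5871268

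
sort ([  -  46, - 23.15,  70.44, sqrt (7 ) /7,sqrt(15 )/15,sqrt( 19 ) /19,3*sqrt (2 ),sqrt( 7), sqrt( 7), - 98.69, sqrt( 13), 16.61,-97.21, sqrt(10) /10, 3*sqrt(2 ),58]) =[ - 98.69,  -  97.21, - 46, - 23.15, sqrt(19) /19,sqrt(15 ) /15, sqrt(10 ) /10, sqrt(7)/7,sqrt ( 7 ), sqrt(7 ), sqrt (13 ),3 * sqrt(2 ),  3 * sqrt(2 ),16.61, 58, 70.44]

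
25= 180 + -155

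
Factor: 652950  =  2^1*3^2 * 5^2*1451^1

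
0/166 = 0 = 0.00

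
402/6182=201/3091 = 0.07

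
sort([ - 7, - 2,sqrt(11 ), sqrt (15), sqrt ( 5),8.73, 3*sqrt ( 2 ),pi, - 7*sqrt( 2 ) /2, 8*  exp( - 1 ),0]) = [-7, - 7* sqrt ( 2 ) /2, - 2,0, sqrt ( 5),8*exp (  -  1 ),pi , sqrt(11) , sqrt( 15),  3*sqrt( 2 ), 8.73 ] 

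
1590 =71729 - 70139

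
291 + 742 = 1033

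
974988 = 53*18396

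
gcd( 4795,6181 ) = 7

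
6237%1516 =173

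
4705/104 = 45 + 25/104  =  45.24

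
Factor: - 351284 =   -  2^2 * 53^1*1657^1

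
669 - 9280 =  - 8611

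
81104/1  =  81104 = 81104.00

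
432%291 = 141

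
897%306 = 285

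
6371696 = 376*16946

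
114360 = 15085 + 99275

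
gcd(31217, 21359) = 1643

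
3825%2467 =1358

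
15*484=7260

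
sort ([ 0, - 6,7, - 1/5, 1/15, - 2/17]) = [-6 , - 1/5, - 2/17, 0,  1/15, 7]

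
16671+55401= 72072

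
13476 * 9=121284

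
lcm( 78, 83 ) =6474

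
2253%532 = 125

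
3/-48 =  - 1/16 = -0.06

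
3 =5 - 2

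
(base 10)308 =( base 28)b0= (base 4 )10310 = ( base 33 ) 9B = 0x134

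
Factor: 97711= 97711^1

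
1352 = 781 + 571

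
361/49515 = 361/49515= 0.01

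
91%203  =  91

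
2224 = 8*278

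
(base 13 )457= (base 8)1354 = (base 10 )748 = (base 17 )2A0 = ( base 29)PN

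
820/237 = 3+109/237 = 3.46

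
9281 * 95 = 881695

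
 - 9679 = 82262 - 91941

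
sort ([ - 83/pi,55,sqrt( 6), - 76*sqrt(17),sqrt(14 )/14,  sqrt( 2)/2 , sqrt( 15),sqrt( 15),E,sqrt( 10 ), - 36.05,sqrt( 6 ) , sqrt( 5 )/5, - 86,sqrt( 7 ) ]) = [-76*sqrt( 17), - 86,-36.05,-83/pi,sqrt( 14)/14,sqrt( 5)/5 , sqrt( 2) /2,sqrt( 6), sqrt( 6) , sqrt( 7 ), E,sqrt(10 ), sqrt( 15), sqrt( 15),55]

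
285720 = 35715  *8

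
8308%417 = 385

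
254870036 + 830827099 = 1085697135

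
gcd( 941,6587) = 941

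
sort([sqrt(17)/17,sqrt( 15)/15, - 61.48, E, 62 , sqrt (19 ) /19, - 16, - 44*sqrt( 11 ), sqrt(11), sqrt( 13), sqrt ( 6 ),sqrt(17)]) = [-44 * sqrt(11 ),-61.48 , - 16, sqrt( 19)/19,sqrt(17)/17,sqrt(15)/15, sqrt( 6),  E, sqrt(11 ),sqrt(13), sqrt(17 ), 62]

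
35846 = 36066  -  220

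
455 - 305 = 150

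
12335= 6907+5428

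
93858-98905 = -5047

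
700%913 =700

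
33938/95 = 357 + 23/95=357.24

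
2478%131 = 120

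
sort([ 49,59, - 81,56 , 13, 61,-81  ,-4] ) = [- 81, - 81, - 4,13, 49,56, 59, 61]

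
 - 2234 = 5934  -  8168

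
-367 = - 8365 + 7998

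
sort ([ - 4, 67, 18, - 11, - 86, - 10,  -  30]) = [  -  86, -30,-11, - 10, - 4 , 18,67] 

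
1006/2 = 503=503.00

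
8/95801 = 8/95801 = 0.00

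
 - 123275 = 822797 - 946072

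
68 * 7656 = 520608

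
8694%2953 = 2788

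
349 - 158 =191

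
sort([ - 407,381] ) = [ - 407 , 381]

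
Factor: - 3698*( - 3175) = 2^1*5^2*43^2*127^1 = 11741150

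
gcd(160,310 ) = 10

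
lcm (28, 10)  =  140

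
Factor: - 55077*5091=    - 3^2*11^1*1669^1*1697^1= - 280397007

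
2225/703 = 3  +  116/703 = 3.17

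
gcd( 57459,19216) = 1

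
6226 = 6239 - 13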